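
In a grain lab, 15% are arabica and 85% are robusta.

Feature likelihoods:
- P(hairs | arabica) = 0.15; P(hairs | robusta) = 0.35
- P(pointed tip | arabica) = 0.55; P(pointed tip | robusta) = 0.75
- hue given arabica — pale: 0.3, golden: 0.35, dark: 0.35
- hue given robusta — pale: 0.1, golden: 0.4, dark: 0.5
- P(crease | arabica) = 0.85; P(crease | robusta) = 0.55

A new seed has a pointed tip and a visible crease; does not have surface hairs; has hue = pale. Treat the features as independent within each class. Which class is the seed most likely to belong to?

robusta

arabica: 0.15 × (1−0.15) × 0.55 × 0.3 × 0.85 = 0.017881875
robusta: 0.85 × (1−0.35) × 0.75 × 0.1 × 0.55 = 0.022790625
Highest score → robusta.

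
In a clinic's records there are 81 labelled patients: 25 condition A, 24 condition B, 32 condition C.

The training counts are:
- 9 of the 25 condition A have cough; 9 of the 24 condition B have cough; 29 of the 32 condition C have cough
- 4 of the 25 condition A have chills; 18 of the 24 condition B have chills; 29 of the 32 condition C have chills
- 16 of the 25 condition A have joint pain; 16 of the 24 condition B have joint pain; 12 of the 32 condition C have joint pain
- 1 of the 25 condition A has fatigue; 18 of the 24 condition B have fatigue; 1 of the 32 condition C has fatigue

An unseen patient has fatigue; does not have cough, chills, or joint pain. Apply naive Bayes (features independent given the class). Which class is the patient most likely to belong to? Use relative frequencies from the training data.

condition A: (25/81) × (16/25) × (21/25) × (9/25) × (1/25) ≈ 0.00238933
condition B: (24/81) × (15/24) × (6/24) × (8/24) × (18/24) ≈ 0.0115741
condition C: (32/81) × (3/32) × (3/32) × (20/32) × (1/32) ≈ 0.0000678168
Highest score → condition B.

condition B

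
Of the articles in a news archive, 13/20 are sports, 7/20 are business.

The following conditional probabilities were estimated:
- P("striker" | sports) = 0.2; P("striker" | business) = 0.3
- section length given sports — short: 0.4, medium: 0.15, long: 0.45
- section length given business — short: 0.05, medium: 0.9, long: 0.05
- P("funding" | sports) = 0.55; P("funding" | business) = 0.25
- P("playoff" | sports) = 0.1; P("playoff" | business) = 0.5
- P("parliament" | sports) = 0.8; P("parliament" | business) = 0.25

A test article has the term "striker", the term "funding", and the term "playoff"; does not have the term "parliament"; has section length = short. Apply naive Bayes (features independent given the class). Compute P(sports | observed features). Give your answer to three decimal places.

0.537

sports: 0.65 × 0.2 × 0.4 × 0.55 × 0.1 × (1−0.8) = 0.000572
business: 0.35 × 0.3 × 0.05 × 0.25 × 0.5 × (1−0.25) = 0.0004921875
P(sports | x) = 0.000572 / 0.0010641875 ≈ 0.537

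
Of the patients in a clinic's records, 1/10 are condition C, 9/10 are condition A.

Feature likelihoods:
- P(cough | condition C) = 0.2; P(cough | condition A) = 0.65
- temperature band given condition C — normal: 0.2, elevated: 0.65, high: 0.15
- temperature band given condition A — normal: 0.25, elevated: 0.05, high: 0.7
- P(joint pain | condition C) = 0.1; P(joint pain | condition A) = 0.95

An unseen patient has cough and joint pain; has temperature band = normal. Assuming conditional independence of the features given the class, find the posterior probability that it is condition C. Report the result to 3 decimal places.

condition C: 0.1 × 0.2 × 0.2 × 0.1 = 0.0004
condition A: 0.9 × 0.65 × 0.25 × 0.95 = 0.1389375
P(condition C | x) = 0.0004 / 0.1393375 ≈ 0.003

0.003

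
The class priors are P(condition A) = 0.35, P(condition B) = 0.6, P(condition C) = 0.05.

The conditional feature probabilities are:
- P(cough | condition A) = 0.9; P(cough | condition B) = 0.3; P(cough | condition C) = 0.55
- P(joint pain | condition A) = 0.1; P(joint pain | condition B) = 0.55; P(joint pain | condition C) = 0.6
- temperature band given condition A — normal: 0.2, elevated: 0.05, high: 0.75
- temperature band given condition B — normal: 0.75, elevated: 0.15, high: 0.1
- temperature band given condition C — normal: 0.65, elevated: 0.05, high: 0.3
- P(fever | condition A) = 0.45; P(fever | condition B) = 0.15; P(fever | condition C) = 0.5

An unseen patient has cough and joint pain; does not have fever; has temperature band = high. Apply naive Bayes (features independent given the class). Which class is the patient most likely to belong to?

condition A: 0.35 × 0.9 × 0.1 × 0.75 × (1−0.45) = 0.01299375
condition B: 0.6 × 0.3 × 0.55 × 0.1 × (1−0.15) = 0.008415
condition C: 0.05 × 0.55 × 0.6 × 0.3 × (1−0.5) = 0.002475
Highest score → condition A.

condition A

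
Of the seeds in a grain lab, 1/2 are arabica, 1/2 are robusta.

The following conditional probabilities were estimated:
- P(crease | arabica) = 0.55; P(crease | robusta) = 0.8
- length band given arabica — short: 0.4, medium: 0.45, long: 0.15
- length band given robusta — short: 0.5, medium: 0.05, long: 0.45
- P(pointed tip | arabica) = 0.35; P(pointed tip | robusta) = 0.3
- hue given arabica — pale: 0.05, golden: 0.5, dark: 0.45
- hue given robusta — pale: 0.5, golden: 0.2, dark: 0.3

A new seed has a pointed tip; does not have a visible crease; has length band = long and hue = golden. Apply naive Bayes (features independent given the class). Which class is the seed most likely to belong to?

arabica: 0.5 × (1−0.55) × 0.15 × 0.35 × 0.5 = 0.00590625
robusta: 0.5 × (1−0.8) × 0.45 × 0.3 × 0.2 = 0.0027
Highest score → arabica.

arabica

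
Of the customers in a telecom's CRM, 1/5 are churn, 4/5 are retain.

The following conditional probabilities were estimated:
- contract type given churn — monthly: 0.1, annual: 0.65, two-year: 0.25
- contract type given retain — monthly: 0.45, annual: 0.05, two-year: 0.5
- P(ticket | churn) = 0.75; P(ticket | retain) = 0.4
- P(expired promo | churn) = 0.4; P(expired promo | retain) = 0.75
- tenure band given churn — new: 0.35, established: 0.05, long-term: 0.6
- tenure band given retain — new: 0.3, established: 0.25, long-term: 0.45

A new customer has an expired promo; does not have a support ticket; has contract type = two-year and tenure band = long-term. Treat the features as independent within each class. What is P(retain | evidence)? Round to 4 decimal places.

churn: 0.2 × 0.25 × (1−0.75) × 0.4 × 0.6 = 0.003
retain: 0.8 × 0.5 × (1−0.4) × 0.75 × 0.45 = 0.081
P(retain | x) = 0.081 / 0.084 ≈ 0.9643

0.9643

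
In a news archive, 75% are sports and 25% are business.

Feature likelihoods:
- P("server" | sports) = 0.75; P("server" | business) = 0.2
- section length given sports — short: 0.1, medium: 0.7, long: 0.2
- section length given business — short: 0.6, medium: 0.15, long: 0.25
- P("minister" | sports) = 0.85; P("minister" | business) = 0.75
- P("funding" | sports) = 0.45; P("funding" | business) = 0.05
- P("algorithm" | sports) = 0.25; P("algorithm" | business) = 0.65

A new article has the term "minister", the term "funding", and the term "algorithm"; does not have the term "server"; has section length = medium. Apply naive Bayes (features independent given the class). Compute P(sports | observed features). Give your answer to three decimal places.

sports: 0.75 × (1−0.75) × 0.7 × 0.85 × 0.45 × 0.25 = 0.01255078125
business: 0.25 × (1−0.2) × 0.15 × 0.75 × 0.05 × 0.65 = 0.00073125
P(sports | x) = 0.01255078125 / 0.01328203125 ≈ 0.945

0.945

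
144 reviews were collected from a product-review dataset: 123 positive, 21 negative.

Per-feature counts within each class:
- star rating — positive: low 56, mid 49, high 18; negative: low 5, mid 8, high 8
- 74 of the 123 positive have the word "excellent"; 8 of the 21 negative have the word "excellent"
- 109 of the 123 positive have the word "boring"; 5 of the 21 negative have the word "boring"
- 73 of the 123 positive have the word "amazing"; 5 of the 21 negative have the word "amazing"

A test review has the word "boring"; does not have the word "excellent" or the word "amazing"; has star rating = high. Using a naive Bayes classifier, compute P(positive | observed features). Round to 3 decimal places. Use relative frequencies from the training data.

0.742

positive: (123/144) × (18/123) × (49/123) × (109/123) × (50/123) ≈ 0.0179385
negative: (21/144) × (8/21) × (13/21) × (5/21) × (16/21) ≈ 0.00623883
P(positive | x) = 0.0179385 / 0.02417733 ≈ 0.742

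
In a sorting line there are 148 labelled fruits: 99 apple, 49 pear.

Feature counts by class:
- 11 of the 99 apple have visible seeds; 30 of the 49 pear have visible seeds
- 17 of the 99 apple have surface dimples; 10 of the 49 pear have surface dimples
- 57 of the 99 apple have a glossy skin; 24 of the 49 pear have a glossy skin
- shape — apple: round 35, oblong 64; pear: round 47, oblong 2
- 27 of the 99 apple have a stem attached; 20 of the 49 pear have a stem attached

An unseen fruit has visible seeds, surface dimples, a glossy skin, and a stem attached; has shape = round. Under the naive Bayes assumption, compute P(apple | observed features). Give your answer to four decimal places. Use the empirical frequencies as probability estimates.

apple: (99/148) × (11/99) × (17/99) × (57/99) × (35/99) × (27/99) ≈ 0.00070851
pear: (49/148) × (30/49) × (10/49) × (24/49) × (47/49) × (20/49) ≈ 0.00793258
P(apple | x) = 0.00070851 / 0.00864109 ≈ 0.0820

0.0820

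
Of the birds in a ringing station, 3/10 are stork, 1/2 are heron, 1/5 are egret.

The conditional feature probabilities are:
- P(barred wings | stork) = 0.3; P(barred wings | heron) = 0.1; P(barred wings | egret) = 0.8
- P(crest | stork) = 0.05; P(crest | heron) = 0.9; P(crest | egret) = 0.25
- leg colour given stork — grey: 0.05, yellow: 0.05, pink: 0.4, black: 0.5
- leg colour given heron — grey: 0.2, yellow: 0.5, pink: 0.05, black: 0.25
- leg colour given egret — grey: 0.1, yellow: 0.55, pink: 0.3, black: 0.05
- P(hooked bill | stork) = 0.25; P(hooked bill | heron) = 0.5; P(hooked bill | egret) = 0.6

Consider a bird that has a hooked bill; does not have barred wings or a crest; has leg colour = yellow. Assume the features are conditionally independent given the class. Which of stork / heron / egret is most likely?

stork: 0.3 × (1−0.3) × (1−0.05) × 0.05 × 0.25 = 0.00249375
heron: 0.5 × (1−0.1) × (1−0.9) × 0.5 × 0.5 = 0.01125
egret: 0.2 × (1−0.8) × (1−0.25) × 0.55 × 0.6 = 0.0099
Highest score → heron.

heron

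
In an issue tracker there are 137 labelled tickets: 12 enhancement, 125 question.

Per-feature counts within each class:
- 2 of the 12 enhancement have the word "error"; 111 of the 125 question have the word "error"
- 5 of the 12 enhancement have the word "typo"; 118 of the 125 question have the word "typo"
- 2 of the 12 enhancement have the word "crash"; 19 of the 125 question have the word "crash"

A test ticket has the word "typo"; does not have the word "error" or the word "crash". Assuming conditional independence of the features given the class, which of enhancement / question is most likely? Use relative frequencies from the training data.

question

enhancement: (12/137) × (10/12) × (5/12) × (10/12) ≈ 0.0253447
question: (125/137) × (14/125) × (118/125) × (106/125) ≈ 0.0818041
Highest score → question.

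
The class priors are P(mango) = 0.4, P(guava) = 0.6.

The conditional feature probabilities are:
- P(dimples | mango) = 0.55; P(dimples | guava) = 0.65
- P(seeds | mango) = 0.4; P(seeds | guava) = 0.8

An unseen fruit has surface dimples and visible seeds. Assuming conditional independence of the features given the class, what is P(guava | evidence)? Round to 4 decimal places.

0.7800

mango: 0.4 × 0.55 × 0.4 = 0.088
guava: 0.6 × 0.65 × 0.8 = 0.312
P(guava | x) = 0.312 / 0.4 ≈ 0.7800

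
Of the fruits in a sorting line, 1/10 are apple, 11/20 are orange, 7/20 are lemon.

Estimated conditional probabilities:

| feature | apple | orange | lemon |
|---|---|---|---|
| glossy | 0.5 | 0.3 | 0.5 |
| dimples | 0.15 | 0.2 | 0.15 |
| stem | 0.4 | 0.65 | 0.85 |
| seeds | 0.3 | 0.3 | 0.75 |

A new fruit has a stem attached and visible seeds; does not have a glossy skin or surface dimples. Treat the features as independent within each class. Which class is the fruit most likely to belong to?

lemon

apple: 0.1 × (1−0.5) × (1−0.15) × 0.4 × 0.3 = 0.0051
orange: 0.55 × (1−0.3) × (1−0.2) × 0.65 × 0.3 = 0.06006
lemon: 0.35 × (1−0.5) × (1−0.15) × 0.85 × 0.75 = 0.094828125
Highest score → lemon.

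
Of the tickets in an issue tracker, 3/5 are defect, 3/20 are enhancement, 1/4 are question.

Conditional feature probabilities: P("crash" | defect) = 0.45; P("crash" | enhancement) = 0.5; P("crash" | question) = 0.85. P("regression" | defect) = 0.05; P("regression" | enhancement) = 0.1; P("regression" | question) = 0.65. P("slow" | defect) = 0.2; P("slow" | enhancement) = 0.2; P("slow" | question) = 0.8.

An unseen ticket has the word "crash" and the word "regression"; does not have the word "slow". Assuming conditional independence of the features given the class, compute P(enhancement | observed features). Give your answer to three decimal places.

0.135

defect: 0.6 × 0.45 × 0.05 × (1−0.2) = 0.0108
enhancement: 0.15 × 0.5 × 0.1 × (1−0.2) = 0.006
question: 0.25 × 0.85 × 0.65 × (1−0.8) = 0.027625
P(enhancement | x) = 0.006 / 0.044425 ≈ 0.135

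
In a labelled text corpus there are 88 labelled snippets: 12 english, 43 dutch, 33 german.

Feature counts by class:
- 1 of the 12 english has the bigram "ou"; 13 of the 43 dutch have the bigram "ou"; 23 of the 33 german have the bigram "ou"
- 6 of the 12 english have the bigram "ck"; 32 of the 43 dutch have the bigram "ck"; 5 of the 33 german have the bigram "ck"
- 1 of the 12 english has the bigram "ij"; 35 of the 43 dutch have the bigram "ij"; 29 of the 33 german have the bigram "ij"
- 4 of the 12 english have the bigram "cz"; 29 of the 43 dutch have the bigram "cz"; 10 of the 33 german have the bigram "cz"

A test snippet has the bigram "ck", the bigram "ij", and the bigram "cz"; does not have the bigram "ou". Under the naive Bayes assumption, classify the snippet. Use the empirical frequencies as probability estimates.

english: (12/88) × (11/12) × (6/12) × (1/12) × (4/12) ≈ 0.00173611
dutch: (43/88) × (30/43) × (32/43) × (35/43) × (29/43) ≈ 0.139267
german: (33/88) × (10/33) × (5/33) × (29/33) × (10/33) ≈ 0.00458504
Highest score → dutch.

dutch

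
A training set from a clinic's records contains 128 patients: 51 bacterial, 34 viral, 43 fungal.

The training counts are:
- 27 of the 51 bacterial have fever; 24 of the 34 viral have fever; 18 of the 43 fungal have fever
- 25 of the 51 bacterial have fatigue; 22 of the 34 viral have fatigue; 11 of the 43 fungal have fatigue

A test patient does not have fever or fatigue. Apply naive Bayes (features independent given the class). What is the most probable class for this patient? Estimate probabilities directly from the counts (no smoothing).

bacterial: (51/128) × (24/51) × (26/51) ≈ 0.0955882
viral: (34/128) × (10/34) × (12/34) ≈ 0.0275735
fungal: (43/128) × (25/43) × (32/43) ≈ 0.145349
Highest score → fungal.

fungal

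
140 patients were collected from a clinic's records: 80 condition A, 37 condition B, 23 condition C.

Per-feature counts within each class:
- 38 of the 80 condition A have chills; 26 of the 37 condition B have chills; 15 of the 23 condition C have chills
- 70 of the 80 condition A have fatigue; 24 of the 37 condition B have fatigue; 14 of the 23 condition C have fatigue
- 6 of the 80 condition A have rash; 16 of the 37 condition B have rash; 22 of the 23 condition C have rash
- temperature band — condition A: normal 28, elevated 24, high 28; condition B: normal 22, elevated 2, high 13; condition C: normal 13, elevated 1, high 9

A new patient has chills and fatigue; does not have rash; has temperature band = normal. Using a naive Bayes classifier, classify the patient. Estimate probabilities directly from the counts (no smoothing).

condition A: (80/140) × (38/80) × (70/80) × (74/80) × (28/80) = 0.076890625
condition B: (37/140) × (26/37) × (24/37) × (21/37) × (22/37) ≈ 0.0406531
condition C: (23/140) × (15/23) × (14/23) × (1/23) × (13/23) ≈ 0.0016027
Highest score → condition A.

condition A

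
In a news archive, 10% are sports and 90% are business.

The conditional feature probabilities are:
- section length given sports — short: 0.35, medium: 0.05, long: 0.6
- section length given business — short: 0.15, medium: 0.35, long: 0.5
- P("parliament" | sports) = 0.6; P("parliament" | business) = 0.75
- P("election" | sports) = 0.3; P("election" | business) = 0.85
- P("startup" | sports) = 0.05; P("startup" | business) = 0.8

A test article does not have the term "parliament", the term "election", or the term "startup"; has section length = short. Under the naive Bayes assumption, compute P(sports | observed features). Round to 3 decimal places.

sports: 0.1 × 0.35 × (1−0.6) × (1−0.3) × (1−0.05) = 0.00931
business: 0.9 × 0.15 × (1−0.75) × (1−0.85) × (1−0.8) = 0.0010125
P(sports | x) = 0.00931 / 0.0103225 ≈ 0.902

0.902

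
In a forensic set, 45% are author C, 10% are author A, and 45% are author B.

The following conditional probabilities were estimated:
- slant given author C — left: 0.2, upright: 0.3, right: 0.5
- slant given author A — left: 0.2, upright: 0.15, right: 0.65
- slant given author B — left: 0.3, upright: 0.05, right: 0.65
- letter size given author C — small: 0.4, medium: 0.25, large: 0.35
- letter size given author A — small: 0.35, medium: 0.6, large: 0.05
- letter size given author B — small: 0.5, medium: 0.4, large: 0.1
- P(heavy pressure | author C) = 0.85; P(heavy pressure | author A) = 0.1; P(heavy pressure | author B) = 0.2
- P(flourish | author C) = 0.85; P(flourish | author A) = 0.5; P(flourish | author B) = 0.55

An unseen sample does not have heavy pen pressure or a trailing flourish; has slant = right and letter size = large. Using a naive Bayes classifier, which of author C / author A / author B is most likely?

author C: 0.45 × 0.5 × 0.35 × (1−0.85) × (1−0.85) = 0.001771875
author A: 0.1 × 0.65 × 0.05 × (1−0.1) × (1−0.5) = 0.0014625
author B: 0.45 × 0.65 × 0.1 × (1−0.2) × (1−0.55) = 0.01053
Highest score → author B.

author B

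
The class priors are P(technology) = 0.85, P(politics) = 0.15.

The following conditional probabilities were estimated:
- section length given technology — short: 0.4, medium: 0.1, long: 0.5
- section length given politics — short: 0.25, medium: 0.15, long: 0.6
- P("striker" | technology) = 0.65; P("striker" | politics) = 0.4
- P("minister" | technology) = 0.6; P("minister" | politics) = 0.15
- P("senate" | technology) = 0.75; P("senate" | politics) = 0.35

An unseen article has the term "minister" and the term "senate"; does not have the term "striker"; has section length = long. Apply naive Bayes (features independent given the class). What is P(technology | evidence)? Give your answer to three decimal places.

0.959

technology: 0.85 × 0.5 × (1−0.65) × 0.6 × 0.75 = 0.0669375
politics: 0.15 × 0.6 × (1−0.4) × 0.15 × 0.35 = 0.002835
P(technology | x) = 0.0669375 / 0.0697725 ≈ 0.959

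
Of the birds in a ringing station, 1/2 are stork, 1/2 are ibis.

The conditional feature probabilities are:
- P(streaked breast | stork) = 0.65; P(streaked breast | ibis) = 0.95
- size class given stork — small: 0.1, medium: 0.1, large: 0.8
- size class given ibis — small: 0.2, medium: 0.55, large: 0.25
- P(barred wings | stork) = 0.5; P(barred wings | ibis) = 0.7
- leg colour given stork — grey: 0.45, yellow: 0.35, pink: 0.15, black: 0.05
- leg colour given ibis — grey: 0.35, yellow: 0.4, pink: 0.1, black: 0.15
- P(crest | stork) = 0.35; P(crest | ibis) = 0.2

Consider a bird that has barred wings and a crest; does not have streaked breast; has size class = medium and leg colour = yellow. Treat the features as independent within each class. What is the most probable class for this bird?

stork

stork: 0.5 × (1−0.65) × 0.1 × 0.5 × 0.35 × 0.35 = 0.001071875
ibis: 0.5 × (1−0.95) × 0.55 × 0.7 × 0.4 × 0.2 = 0.00077
Highest score → stork.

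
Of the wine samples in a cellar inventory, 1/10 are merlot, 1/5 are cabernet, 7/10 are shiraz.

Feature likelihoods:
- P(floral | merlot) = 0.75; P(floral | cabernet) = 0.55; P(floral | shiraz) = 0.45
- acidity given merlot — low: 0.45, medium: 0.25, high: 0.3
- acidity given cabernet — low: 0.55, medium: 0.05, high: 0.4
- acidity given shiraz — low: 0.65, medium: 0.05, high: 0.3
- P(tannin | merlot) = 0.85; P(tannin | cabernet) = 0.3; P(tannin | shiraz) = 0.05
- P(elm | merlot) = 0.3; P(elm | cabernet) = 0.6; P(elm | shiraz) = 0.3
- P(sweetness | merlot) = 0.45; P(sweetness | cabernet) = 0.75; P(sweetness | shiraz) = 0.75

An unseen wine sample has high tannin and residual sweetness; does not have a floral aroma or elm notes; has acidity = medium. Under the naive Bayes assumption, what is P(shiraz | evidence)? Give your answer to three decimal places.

0.196

merlot: 0.1 × (1−0.75) × 0.25 × 0.85 × (1−0.3) × 0.45 = 0.0016734375
cabernet: 0.2 × (1−0.55) × 0.05 × 0.3 × (1−0.6) × 0.75 = 0.000405
shiraz: 0.7 × (1−0.45) × 0.05 × 0.05 × (1−0.3) × 0.75 = 0.0005053125
P(shiraz | x) = 0.0005053125 / 0.00258375 ≈ 0.196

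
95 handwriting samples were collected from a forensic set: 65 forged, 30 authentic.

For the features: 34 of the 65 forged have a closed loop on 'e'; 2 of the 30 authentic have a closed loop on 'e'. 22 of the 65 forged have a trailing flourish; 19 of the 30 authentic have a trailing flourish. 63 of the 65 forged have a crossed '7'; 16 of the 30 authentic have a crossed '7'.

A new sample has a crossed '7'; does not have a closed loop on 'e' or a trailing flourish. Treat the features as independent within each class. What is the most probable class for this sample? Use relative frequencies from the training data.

forged

forged: (65/95) × (31/65) × (43/65) × (63/65) ≈ 0.209228
authentic: (30/95) × (28/30) × (11/30) × (16/30) ≈ 0.0576374
Highest score → forged.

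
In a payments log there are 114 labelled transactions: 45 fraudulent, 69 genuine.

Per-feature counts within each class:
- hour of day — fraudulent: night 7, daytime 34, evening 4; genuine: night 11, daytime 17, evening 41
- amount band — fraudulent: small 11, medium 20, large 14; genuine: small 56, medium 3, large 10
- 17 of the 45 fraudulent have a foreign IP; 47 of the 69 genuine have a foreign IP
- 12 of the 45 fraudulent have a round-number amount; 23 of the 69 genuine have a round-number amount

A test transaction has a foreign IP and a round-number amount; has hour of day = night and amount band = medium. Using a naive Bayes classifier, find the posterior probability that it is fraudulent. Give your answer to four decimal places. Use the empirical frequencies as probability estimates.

0.7427

fraudulent: (45/114) × (7/45) × (20/45) × (17/45) × (12/45) ≈ 0.00274926
genuine: (69/114) × (11/69) × (3/69) × (47/69) × (23/69) ≈ 0.000952549
P(fraudulent | x) = 0.00274926 / 0.003701809 ≈ 0.7427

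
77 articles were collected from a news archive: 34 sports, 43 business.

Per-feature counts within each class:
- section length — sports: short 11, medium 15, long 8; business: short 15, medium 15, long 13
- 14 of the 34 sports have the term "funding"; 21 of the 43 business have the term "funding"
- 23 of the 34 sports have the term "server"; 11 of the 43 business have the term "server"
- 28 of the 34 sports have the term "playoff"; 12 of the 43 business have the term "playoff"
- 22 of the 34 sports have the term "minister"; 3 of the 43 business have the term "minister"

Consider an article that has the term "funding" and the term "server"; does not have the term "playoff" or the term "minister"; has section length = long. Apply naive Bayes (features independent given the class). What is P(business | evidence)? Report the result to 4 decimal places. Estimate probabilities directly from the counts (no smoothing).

sports: (34/77) × (8/34) × (14/34) × (23/34) × (6/34) × (12/34) ≈ 0.00180249
business: (43/77) × (13/43) × (21/43) × (11/43) × (31/43) × (40/43) ≈ 0.0141453
P(business | x) = 0.0141453 / 0.01594779 ≈ 0.8870

0.8870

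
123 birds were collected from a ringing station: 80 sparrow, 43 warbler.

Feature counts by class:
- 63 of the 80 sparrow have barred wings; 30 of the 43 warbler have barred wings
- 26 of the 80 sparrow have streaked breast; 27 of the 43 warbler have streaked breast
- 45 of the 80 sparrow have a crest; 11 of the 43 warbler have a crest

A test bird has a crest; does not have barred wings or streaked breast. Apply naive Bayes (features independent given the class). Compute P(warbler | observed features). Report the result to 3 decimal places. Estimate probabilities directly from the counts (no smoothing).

0.161

sparrow: (80/123) × (17/80) × (54/80) × (45/80) ≈ 0.0524771
warbler: (43/123) × (13/43) × (16/43) × (11/43) ≈ 0.0100604
P(warbler | x) = 0.0100604 / 0.0625375 ≈ 0.161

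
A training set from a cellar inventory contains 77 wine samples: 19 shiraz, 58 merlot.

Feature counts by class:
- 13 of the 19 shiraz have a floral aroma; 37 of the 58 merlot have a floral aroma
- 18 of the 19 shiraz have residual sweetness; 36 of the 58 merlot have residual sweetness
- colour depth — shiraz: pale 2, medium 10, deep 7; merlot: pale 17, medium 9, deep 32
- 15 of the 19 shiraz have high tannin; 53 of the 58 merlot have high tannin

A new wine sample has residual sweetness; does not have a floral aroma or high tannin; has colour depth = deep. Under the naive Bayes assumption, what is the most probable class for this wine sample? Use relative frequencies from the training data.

shiraz: (19/77) × (6/19) × (18/19) × (7/19) × (4/19) ≈ 0.00572572
merlot: (58/77) × (21/58) × (36/58) × (32/58) × (5/58) ≈ 0.00805132
Highest score → merlot.

merlot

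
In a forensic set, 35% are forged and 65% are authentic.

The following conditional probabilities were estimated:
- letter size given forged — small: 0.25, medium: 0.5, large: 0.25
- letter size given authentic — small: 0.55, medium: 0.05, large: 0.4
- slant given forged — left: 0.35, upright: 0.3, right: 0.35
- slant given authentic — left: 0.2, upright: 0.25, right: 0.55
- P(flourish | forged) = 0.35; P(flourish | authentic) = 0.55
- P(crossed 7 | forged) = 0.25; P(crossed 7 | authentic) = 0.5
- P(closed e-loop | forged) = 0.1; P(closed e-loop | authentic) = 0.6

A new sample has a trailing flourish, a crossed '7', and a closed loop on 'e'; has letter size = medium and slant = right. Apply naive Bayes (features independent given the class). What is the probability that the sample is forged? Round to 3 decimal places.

forged: 0.35 × 0.5 × 0.35 × 0.35 × 0.25 × 0.1 = 0.0005359375
authentic: 0.65 × 0.05 × 0.55 × 0.55 × 0.5 × 0.6 = 0.002949375
P(forged | x) = 0.0005359375 / 0.0034853125 ≈ 0.154

0.154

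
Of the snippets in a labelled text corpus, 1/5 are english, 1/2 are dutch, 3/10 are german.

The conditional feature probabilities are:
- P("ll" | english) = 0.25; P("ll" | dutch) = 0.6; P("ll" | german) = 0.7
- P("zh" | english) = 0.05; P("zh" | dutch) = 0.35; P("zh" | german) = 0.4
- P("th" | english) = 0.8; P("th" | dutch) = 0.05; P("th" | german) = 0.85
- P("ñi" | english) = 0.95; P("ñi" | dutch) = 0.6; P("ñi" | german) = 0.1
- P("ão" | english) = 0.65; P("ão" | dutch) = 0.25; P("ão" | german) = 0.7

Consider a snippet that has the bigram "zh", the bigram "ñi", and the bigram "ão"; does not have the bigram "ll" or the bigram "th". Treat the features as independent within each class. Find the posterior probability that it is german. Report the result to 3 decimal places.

english: 0.2 × (1−0.25) × 0.05 × (1−0.8) × 0.95 × 0.65 = 0.00092625
dutch: 0.5 × (1−0.6) × 0.35 × (1−0.05) × 0.6 × 0.25 = 0.009975
german: 0.3 × (1−0.7) × 0.4 × (1−0.85) × 0.1 × 0.7 = 0.000378
P(german | x) = 0.000378 / 0.01127925 ≈ 0.034

0.034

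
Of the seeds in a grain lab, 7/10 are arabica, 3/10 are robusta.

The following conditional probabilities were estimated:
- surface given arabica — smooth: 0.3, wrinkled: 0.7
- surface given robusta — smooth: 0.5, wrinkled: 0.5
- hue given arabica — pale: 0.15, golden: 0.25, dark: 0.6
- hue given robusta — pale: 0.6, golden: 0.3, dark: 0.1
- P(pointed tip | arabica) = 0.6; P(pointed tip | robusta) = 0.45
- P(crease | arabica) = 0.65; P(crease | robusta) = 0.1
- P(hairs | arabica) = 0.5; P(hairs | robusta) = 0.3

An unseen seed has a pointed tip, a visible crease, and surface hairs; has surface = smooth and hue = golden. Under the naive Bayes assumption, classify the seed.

arabica

arabica: 0.7 × 0.3 × 0.25 × 0.6 × 0.65 × 0.5 = 0.0102375
robusta: 0.3 × 0.5 × 0.3 × 0.45 × 0.1 × 0.3 = 0.0006075
Highest score → arabica.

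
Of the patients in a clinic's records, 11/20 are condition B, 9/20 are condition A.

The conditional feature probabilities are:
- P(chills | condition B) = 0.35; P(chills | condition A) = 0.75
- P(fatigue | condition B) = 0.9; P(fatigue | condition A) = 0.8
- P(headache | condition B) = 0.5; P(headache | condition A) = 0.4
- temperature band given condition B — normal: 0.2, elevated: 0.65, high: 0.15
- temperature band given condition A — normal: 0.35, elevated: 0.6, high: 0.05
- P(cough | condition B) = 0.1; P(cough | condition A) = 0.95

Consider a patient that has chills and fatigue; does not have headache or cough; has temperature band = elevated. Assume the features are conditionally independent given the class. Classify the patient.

condition B: 0.55 × 0.35 × 0.9 × (1−0.5) × 0.65 × (1−0.1) = 0.050675625
condition A: 0.45 × 0.75 × 0.8 × (1−0.4) × 0.6 × (1−0.95) = 0.00486
Highest score → condition B.

condition B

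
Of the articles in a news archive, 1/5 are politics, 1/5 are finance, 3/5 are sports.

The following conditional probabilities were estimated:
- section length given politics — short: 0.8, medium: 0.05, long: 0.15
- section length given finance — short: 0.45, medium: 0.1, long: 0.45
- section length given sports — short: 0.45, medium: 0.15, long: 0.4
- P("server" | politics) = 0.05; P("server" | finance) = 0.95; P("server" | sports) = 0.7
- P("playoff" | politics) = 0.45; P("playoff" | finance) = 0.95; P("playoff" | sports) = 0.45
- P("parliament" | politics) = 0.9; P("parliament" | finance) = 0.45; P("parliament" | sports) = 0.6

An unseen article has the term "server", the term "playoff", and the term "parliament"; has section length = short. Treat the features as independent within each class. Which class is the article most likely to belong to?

sports

politics: 0.2 × 0.8 × 0.05 × 0.45 × 0.9 = 0.00324
finance: 0.2 × 0.45 × 0.95 × 0.95 × 0.45 = 0.03655125
sports: 0.6 × 0.45 × 0.7 × 0.45 × 0.6 = 0.05103
Highest score → sports.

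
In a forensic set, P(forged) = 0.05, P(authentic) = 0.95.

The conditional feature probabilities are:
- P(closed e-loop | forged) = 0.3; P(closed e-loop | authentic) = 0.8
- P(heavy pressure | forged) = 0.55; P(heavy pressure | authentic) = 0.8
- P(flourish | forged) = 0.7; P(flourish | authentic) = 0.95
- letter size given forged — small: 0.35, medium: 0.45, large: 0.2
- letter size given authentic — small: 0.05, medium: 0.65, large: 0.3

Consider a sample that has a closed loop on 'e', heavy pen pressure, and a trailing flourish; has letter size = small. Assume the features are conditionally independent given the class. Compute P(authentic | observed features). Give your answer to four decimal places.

0.9346

forged: 0.05 × 0.3 × 0.55 × 0.7 × 0.35 = 0.00202125
authentic: 0.95 × 0.8 × 0.8 × 0.95 × 0.05 = 0.02888
P(authentic | x) = 0.02888 / 0.03090125 ≈ 0.9346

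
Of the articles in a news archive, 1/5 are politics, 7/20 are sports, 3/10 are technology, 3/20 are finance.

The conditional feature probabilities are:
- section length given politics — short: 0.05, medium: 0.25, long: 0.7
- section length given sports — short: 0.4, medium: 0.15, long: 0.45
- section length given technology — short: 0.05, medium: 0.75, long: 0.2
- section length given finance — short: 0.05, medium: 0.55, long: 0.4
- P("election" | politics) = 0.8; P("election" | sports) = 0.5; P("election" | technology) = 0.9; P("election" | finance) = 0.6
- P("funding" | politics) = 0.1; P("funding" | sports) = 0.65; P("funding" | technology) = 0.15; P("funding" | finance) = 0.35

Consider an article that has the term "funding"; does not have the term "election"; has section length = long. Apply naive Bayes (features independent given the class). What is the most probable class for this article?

sports

politics: 0.2 × 0.7 × (1−0.8) × 0.1 = 0.0028
sports: 0.35 × 0.45 × (1−0.5) × 0.65 = 0.0511875
technology: 0.3 × 0.2 × (1−0.9) × 0.15 = 0.0009
finance: 0.15 × 0.4 × (1−0.6) × 0.35 = 0.0084
Highest score → sports.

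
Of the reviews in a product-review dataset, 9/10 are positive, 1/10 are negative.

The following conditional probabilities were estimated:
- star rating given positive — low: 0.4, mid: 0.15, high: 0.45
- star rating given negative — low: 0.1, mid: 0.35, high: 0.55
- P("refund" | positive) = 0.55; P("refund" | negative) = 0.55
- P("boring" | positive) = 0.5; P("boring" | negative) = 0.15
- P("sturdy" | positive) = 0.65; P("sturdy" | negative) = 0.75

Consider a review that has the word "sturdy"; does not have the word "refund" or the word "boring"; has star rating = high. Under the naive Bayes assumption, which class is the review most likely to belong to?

positive

positive: 0.9 × 0.45 × (1−0.55) × (1−0.5) × 0.65 = 0.05923125
negative: 0.1 × 0.55 × (1−0.55) × (1−0.15) × 0.75 = 0.015778125
Highest score → positive.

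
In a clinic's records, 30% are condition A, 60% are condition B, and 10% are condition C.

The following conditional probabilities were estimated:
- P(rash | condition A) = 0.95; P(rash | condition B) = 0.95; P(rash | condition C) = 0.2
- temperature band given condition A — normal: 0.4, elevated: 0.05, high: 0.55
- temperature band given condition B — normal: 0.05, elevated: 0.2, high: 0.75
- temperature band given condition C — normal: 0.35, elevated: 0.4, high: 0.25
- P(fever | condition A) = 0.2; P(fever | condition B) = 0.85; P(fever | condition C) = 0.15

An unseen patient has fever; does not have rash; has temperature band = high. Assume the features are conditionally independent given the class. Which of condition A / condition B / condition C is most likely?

condition B

condition A: 0.3 × (1−0.95) × 0.55 × 0.2 = 0.00165
condition B: 0.6 × (1−0.95) × 0.75 × 0.85 = 0.019125
condition C: 0.1 × (1−0.2) × 0.25 × 0.15 = 0.003
Highest score → condition B.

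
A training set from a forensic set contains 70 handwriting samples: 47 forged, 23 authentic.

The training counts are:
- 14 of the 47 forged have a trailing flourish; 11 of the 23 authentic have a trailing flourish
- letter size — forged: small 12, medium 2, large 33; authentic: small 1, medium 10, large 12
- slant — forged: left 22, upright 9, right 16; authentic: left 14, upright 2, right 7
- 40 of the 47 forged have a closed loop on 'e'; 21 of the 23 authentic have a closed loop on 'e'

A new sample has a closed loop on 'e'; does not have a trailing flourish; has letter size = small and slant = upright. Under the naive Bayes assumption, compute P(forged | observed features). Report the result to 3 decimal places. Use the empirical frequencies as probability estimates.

forged: (47/70) × (33/47) × (12/47) × (9/47) × (40/47) ≈ 0.0196158
authentic: (23/70) × (12/23) × (1/23) × (2/23) × (21/23) ≈ 0.000591765
P(forged | x) = 0.0196158 / 0.020207565 ≈ 0.971

0.971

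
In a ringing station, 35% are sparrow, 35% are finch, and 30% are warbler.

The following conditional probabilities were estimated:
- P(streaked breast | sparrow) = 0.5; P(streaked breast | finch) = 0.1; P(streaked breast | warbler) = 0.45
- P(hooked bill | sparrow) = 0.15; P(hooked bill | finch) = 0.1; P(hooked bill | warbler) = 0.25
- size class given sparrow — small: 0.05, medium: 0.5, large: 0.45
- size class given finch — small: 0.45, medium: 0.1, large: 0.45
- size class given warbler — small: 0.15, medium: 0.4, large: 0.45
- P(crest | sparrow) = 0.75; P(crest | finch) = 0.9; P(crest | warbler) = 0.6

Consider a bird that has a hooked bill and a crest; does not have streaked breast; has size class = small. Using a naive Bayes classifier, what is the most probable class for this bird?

sparrow: 0.35 × (1−0.5) × 0.15 × 0.05 × 0.75 = 0.000984375
finch: 0.35 × (1−0.1) × 0.1 × 0.45 × 0.9 = 0.0127575
warbler: 0.3 × (1−0.45) × 0.25 × 0.15 × 0.6 = 0.0037125
Highest score → finch.

finch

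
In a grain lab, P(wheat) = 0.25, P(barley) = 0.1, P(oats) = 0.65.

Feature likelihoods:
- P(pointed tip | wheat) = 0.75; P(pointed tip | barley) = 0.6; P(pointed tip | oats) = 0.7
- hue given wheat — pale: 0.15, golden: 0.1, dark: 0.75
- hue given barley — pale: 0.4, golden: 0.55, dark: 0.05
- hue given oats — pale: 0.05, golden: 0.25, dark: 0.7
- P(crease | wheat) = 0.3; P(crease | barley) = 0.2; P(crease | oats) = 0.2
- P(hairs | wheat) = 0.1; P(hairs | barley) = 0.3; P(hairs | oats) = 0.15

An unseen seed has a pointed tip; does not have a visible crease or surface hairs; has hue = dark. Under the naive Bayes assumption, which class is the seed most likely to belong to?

wheat: 0.25 × 0.75 × 0.75 × (1−0.3) × (1−0.1) = 0.08859375
barley: 0.1 × 0.6 × 0.05 × (1−0.2) × (1−0.3) = 0.00168
oats: 0.65 × 0.7 × 0.7 × (1−0.2) × (1−0.15) = 0.21658
Highest score → oats.

oats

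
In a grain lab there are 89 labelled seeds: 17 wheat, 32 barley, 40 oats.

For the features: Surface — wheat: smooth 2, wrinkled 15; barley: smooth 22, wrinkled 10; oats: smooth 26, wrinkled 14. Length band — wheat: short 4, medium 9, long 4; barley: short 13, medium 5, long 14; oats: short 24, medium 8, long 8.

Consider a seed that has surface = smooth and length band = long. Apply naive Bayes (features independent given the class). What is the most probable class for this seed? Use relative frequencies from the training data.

barley

wheat: (17/89) × (2/17) × (4/17) ≈ 0.00528751
barley: (32/89) × (22/32) × (14/32) ≈ 0.108146
oats: (40/89) × (26/40) × (8/40) ≈ 0.058427
Highest score → barley.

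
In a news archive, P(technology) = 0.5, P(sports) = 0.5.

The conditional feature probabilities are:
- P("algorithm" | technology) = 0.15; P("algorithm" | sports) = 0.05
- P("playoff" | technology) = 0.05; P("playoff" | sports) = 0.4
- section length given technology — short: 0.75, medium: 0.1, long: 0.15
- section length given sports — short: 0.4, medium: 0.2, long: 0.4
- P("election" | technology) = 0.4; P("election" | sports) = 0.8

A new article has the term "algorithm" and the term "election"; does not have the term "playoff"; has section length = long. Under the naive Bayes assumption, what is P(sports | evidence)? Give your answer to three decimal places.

0.529

technology: 0.5 × 0.15 × (1−0.05) × 0.15 × 0.4 = 0.004275
sports: 0.5 × 0.05 × (1−0.4) × 0.4 × 0.8 = 0.0048
P(sports | x) = 0.0048 / 0.009075 ≈ 0.529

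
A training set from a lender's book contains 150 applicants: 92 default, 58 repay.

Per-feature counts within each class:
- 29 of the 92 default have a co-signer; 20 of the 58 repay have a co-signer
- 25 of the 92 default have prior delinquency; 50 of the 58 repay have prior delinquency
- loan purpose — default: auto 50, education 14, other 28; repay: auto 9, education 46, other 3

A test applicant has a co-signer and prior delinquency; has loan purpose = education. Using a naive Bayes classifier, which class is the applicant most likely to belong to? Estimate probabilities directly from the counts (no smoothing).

default: (92/150) × (29/92) × (25/92) × (14/92) ≈ 0.00799464
repay: (58/150) × (20/58) × (50/58) × (46/58) ≈ 0.0911613
Highest score → repay.

repay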